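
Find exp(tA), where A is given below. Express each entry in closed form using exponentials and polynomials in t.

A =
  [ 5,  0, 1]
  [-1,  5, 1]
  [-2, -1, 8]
e^{tA} =
  [-t^2*exp(6*t)/2 - t*exp(6*t) + exp(6*t), -t^2*exp(6*t)/2, t^2*exp(6*t)/2 + t*exp(6*t)]
  [-t*exp(6*t), -t*exp(6*t) + exp(6*t), t*exp(6*t)]
  [-t^2*exp(6*t)/2 - 2*t*exp(6*t), -t^2*exp(6*t)/2 - t*exp(6*t), t^2*exp(6*t)/2 + 2*t*exp(6*t) + exp(6*t)]

Strategy: write A = P · J · P⁻¹ where J is a Jordan canonical form, so e^{tA} = P · e^{tJ} · P⁻¹, and e^{tJ} can be computed block-by-block.

A has Jordan form
J =
  [6, 1, 0]
  [0, 6, 1]
  [0, 0, 6]
(up to reordering of blocks).

Per-block formulas:
  For a 3×3 Jordan block J_3(6): exp(t · J_3(6)) = e^(6t)·(I + t·N + (t^2/2)·N^2), where N is the 3×3 nilpotent shift.

After assembling e^{tJ} and conjugating by P, we get:

e^{tA} =
  [-t^2*exp(6*t)/2 - t*exp(6*t) + exp(6*t), -t^2*exp(6*t)/2, t^2*exp(6*t)/2 + t*exp(6*t)]
  [-t*exp(6*t), -t*exp(6*t) + exp(6*t), t*exp(6*t)]
  [-t^2*exp(6*t)/2 - 2*t*exp(6*t), -t^2*exp(6*t)/2 - t*exp(6*t), t^2*exp(6*t)/2 + 2*t*exp(6*t) + exp(6*t)]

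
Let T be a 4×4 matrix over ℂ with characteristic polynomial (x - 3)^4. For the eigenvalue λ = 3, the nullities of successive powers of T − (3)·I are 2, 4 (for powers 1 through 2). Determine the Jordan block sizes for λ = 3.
Block sizes for λ = 3: [2, 2]

From the dimensions of kernels of powers, the number of Jordan blocks of size at least j is d_j − d_{j−1} where d_j = dim ker(N^j) (with d_0 = 0). Computing the differences gives [2, 2].
The number of blocks of size exactly k is (#blocks of size ≥ k) − (#blocks of size ≥ k + 1), so the partition is: 2 block(s) of size 2.
In nonincreasing order the block sizes are [2, 2].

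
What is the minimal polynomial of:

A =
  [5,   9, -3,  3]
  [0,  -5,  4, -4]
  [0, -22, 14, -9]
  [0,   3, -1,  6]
x^3 - 15*x^2 + 75*x - 125

The characteristic polynomial is χ_A(x) = (x - 5)^4, so the eigenvalues are known. The minimal polynomial is
  m_A(x) = Π_λ (x − λ)^{k_λ}
where k_λ is the size of the *largest* Jordan block for λ (equivalently, the smallest k with (A − λI)^k v = 0 for every generalised eigenvector v of λ).

  λ = 5: largest Jordan block has size 3, contributing (x − 5)^3

So m_A(x) = (x - 5)^3 = x^3 - 15*x^2 + 75*x - 125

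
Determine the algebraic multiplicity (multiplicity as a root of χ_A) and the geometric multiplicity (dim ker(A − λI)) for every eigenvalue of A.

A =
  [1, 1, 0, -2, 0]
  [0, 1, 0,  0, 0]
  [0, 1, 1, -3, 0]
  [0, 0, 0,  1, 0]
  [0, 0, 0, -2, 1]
λ = 1: alg = 5, geom = 3

Step 1 — factor the characteristic polynomial to read off the algebraic multiplicities:
  χ_A(x) = (x - 1)^5

Step 2 — compute geometric multiplicities via the rank-nullity identity g(λ) = n − rank(A − λI):
  rank(A − (1)·I) = 2, so dim ker(A − (1)·I) = n − 2 = 3

Summary:
  λ = 1: algebraic multiplicity = 5, geometric multiplicity = 3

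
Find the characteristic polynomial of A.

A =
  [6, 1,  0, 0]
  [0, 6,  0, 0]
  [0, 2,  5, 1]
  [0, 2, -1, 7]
x^4 - 24*x^3 + 216*x^2 - 864*x + 1296

Expanding det(x·I − A) (e.g. by cofactor expansion or by noting that A is similar to its Jordan form J, which has the same characteristic polynomial as A) gives
  χ_A(x) = x^4 - 24*x^3 + 216*x^2 - 864*x + 1296
which factors as (x - 6)^4. The eigenvalues (with algebraic multiplicities) are λ = 6 with multiplicity 4.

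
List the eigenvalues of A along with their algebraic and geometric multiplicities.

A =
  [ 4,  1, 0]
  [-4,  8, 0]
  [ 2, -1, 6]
λ = 6: alg = 3, geom = 2

Step 1 — factor the characteristic polynomial to read off the algebraic multiplicities:
  χ_A(x) = (x - 6)^3

Step 2 — compute geometric multiplicities via the rank-nullity identity g(λ) = n − rank(A − λI):
  rank(A − (6)·I) = 1, so dim ker(A − (6)·I) = n − 1 = 2

Summary:
  λ = 6: algebraic multiplicity = 3, geometric multiplicity = 2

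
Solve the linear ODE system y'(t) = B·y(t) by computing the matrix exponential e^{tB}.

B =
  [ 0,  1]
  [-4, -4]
e^{tB} =
  [2*t*exp(-2*t) + exp(-2*t), t*exp(-2*t)]
  [-4*t*exp(-2*t), -2*t*exp(-2*t) + exp(-2*t)]

Strategy: write B = P · J · P⁻¹ where J is a Jordan canonical form, so e^{tB} = P · e^{tJ} · P⁻¹, and e^{tJ} can be computed block-by-block.

B has Jordan form
J =
  [-2,  1]
  [ 0, -2]
(up to reordering of blocks).

Per-block formulas:
  For a 2×2 Jordan block J_2(-2): exp(t · J_2(-2)) = e^(-2t)·(I + t·N), where N is the 2×2 nilpotent shift.

After assembling e^{tJ} and conjugating by P, we get:

e^{tB} =
  [2*t*exp(-2*t) + exp(-2*t), t*exp(-2*t)]
  [-4*t*exp(-2*t), -2*t*exp(-2*t) + exp(-2*t)]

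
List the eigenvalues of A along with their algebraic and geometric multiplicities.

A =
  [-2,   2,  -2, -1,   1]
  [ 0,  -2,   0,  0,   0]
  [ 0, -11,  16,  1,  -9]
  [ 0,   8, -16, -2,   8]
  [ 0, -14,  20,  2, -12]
λ = -2: alg = 4, geom = 2; λ = 6: alg = 1, geom = 1

Step 1 — factor the characteristic polynomial to read off the algebraic multiplicities:
  χ_A(x) = (x - 6)*(x + 2)^4

Step 2 — compute geometric multiplicities via the rank-nullity identity g(λ) = n − rank(A − λI):
  rank(A − (-2)·I) = 3, so dim ker(A − (-2)·I) = n − 3 = 2
  rank(A − (6)·I) = 4, so dim ker(A − (6)·I) = n − 4 = 1

Summary:
  λ = -2: algebraic multiplicity = 4, geometric multiplicity = 2
  λ = 6: algebraic multiplicity = 1, geometric multiplicity = 1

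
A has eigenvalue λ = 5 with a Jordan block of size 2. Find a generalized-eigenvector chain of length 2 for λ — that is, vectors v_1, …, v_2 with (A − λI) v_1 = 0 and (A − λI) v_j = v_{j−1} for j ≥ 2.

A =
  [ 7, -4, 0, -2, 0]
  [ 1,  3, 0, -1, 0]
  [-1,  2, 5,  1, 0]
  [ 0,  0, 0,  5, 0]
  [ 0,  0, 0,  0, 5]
A Jordan chain for λ = 5 of length 2:
v_1 = (2, 1, -1, 0, 0)ᵀ
v_2 = (1, 0, 0, 0, 0)ᵀ

Let N = A − (5)·I. We want v_2 with N^2 v_2 = 0 but N^1 v_2 ≠ 0; then v_{j-1} := N · v_j for j = 2, …, 2.

Pick v_2 = (1, 0, 0, 0, 0)ᵀ.
Then v_1 = N · v_2 = (2, 1, -1, 0, 0)ᵀ.

Sanity check: (A − (5)·I) v_1 = (0, 0, 0, 0, 0)ᵀ = 0. ✓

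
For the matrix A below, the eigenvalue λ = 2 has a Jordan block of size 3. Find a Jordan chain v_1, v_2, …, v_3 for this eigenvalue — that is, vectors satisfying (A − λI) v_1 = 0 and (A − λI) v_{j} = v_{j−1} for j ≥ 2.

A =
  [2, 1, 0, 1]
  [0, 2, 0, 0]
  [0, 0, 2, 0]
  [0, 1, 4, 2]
A Jordan chain for λ = 2 of length 3:
v_1 = (1, 0, 0, 0)ᵀ
v_2 = (1, 0, 0, 1)ᵀ
v_3 = (0, 1, 0, 0)ᵀ

Let N = A − (2)·I. We want v_3 with N^3 v_3 = 0 but N^2 v_3 ≠ 0; then v_{j-1} := N · v_j for j = 3, …, 2.

Pick v_3 = (0, 1, 0, 0)ᵀ.
Then v_2 = N · v_3 = (1, 0, 0, 1)ᵀ.
Then v_1 = N · v_2 = (1, 0, 0, 0)ᵀ.

Sanity check: (A − (2)·I) v_1 = (0, 0, 0, 0)ᵀ = 0. ✓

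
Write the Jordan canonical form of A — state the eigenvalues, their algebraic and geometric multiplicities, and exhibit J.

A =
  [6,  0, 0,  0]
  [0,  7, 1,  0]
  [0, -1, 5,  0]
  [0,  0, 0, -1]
J_1(-1) ⊕ J_2(6) ⊕ J_1(6)

The characteristic polynomial is
  det(x·I − A) = x^4 - 17*x^3 + 90*x^2 - 108*x - 216 = (x - 6)^3*(x + 1)

Eigenvalues and multiplicities (the geometric multiplicity of λ is n − rank(A − λI), which equals the number of Jordan blocks for λ):
  λ = -1: algebraic multiplicity = 1, geometric multiplicity = 1
  λ = 6: algebraic multiplicity = 3, geometric multiplicity = 2

Determining the block sizes for each eigenvalue:
  λ = -1: one block (gm = 1), so the single block has size am = 1 → block sizes [1]
  λ = 6: 2 blocks summing to 3 forces exactly one block of size 2 and the rest size 1 → block sizes [2, 1]

Assembling the blocks gives a Jordan form
J =
  [-1, 0, 0, 0]
  [ 0, 6, 1, 0]
  [ 0, 0, 6, 0]
  [ 0, 0, 0, 6]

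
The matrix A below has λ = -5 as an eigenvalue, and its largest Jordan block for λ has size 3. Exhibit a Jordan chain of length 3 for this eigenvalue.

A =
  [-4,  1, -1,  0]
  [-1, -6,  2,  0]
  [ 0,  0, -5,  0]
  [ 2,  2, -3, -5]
A Jordan chain for λ = -5 of length 3:
v_1 = (1, -1, 0, 2)ᵀ
v_2 = (-1, 2, 0, -3)ᵀ
v_3 = (0, 0, 1, 0)ᵀ

Let N = A − (-5)·I. We want v_3 with N^3 v_3 = 0 but N^2 v_3 ≠ 0; then v_{j-1} := N · v_j for j = 3, …, 2.

Pick v_3 = (0, 0, 1, 0)ᵀ.
Then v_2 = N · v_3 = (-1, 2, 0, -3)ᵀ.
Then v_1 = N · v_2 = (1, -1, 0, 2)ᵀ.

Sanity check: (A − (-5)·I) v_1 = (0, 0, 0, 0)ᵀ = 0. ✓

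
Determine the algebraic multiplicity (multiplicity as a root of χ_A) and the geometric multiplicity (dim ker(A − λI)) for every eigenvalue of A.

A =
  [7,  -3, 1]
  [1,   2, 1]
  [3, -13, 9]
λ = 6: alg = 3, geom = 1

Step 1 — factor the characteristic polynomial to read off the algebraic multiplicities:
  χ_A(x) = (x - 6)^3

Step 2 — compute geometric multiplicities via the rank-nullity identity g(λ) = n − rank(A − λI):
  rank(A − (6)·I) = 2, so dim ker(A − (6)·I) = n − 2 = 1

Summary:
  λ = 6: algebraic multiplicity = 3, geometric multiplicity = 1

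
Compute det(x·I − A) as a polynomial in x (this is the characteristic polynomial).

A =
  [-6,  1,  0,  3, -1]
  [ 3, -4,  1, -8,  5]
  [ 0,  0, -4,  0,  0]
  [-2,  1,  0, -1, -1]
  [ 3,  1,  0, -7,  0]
x^5 + 15*x^4 + 80*x^3 + 160*x^2 - 256

Expanding det(x·I − A) (e.g. by cofactor expansion or by noting that A is similar to its Jordan form J, which has the same characteristic polynomial as A) gives
  χ_A(x) = x^5 + 15*x^4 + 80*x^3 + 160*x^2 - 256
which factors as (x - 1)*(x + 4)^4. The eigenvalues (with algebraic multiplicities) are λ = -4 with multiplicity 4, λ = 1 with multiplicity 1.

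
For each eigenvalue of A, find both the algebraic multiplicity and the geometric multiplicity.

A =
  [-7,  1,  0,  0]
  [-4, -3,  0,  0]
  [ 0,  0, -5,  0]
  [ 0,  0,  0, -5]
λ = -5: alg = 4, geom = 3

Step 1 — factor the characteristic polynomial to read off the algebraic multiplicities:
  χ_A(x) = (x + 5)^4

Step 2 — compute geometric multiplicities via the rank-nullity identity g(λ) = n − rank(A − λI):
  rank(A − (-5)·I) = 1, so dim ker(A − (-5)·I) = n − 1 = 3

Summary:
  λ = -5: algebraic multiplicity = 4, geometric multiplicity = 3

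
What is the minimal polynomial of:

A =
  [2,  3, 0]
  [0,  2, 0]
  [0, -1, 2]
x^2 - 4*x + 4

The characteristic polynomial is χ_A(x) = (x - 2)^3, so the eigenvalues are known. The minimal polynomial is
  m_A(x) = Π_λ (x − λ)^{k_λ}
where k_λ is the size of the *largest* Jordan block for λ (equivalently, the smallest k with (A − λI)^k v = 0 for every generalised eigenvector v of λ).

  λ = 2: largest Jordan block has size 2, contributing (x − 2)^2

So m_A(x) = (x - 2)^2 = x^2 - 4*x + 4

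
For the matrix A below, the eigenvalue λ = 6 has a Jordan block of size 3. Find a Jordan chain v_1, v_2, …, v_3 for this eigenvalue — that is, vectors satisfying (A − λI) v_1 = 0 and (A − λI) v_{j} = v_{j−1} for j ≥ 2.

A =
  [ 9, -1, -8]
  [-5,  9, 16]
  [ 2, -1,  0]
A Jordan chain for λ = 6 of length 3:
v_1 = (-2, 2, -1)ᵀ
v_2 = (3, -5, 2)ᵀ
v_3 = (1, 0, 0)ᵀ

Let N = A − (6)·I. We want v_3 with N^3 v_3 = 0 but N^2 v_3 ≠ 0; then v_{j-1} := N · v_j for j = 3, …, 2.

Pick v_3 = (1, 0, 0)ᵀ.
Then v_2 = N · v_3 = (3, -5, 2)ᵀ.
Then v_1 = N · v_2 = (-2, 2, -1)ᵀ.

Sanity check: (A − (6)·I) v_1 = (0, 0, 0)ᵀ = 0. ✓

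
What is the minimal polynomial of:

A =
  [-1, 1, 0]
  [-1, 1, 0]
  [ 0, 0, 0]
x^2

The characteristic polynomial is χ_A(x) = x^3, so the eigenvalues are known. The minimal polynomial is
  m_A(x) = Π_λ (x − λ)^{k_λ}
where k_λ is the size of the *largest* Jordan block for λ (equivalently, the smallest k with (A − λI)^k v = 0 for every generalised eigenvector v of λ).

  λ = 0: largest Jordan block has size 2, contributing (x − 0)^2

So m_A(x) = x^2 = x^2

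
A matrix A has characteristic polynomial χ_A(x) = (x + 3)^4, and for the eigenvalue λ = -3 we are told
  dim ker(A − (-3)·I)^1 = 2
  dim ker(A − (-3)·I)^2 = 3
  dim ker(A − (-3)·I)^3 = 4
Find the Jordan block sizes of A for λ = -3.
Block sizes for λ = -3: [3, 1]

From the dimensions of kernels of powers, the number of Jordan blocks of size at least j is d_j − d_{j−1} where d_j = dim ker(N^j) (with d_0 = 0). Computing the differences gives [2, 1, 1].
The number of blocks of size exactly k is (#blocks of size ≥ k) − (#blocks of size ≥ k + 1), so the partition is: 1 block(s) of size 1, 1 block(s) of size 3.
In nonincreasing order the block sizes are [3, 1].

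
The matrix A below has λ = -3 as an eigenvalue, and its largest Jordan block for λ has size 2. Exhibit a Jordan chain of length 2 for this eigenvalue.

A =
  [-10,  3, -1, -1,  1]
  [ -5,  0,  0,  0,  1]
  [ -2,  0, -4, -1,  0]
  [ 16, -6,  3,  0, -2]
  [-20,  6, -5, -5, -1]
A Jordan chain for λ = -3 of length 2:
v_1 = (-7, -5, -2, 16, -20)ᵀ
v_2 = (1, 0, 0, 0, 0)ᵀ

Let N = A − (-3)·I. We want v_2 with N^2 v_2 = 0 but N^1 v_2 ≠ 0; then v_{j-1} := N · v_j for j = 2, …, 2.

Pick v_2 = (1, 0, 0, 0, 0)ᵀ.
Then v_1 = N · v_2 = (-7, -5, -2, 16, -20)ᵀ.

Sanity check: (A − (-3)·I) v_1 = (0, 0, 0, 0, 0)ᵀ = 0. ✓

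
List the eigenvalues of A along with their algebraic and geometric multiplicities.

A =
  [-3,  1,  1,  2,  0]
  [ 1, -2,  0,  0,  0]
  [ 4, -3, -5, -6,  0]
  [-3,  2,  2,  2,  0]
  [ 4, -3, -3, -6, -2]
λ = -2: alg = 5, geom = 3

Step 1 — factor the characteristic polynomial to read off the algebraic multiplicities:
  χ_A(x) = (x + 2)^5

Step 2 — compute geometric multiplicities via the rank-nullity identity g(λ) = n − rank(A − λI):
  rank(A − (-2)·I) = 2, so dim ker(A − (-2)·I) = n − 2 = 3

Summary:
  λ = -2: algebraic multiplicity = 5, geometric multiplicity = 3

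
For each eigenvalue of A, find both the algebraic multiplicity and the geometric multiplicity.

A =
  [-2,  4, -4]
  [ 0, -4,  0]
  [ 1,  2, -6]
λ = -4: alg = 3, geom = 2

Step 1 — factor the characteristic polynomial to read off the algebraic multiplicities:
  χ_A(x) = (x + 4)^3

Step 2 — compute geometric multiplicities via the rank-nullity identity g(λ) = n − rank(A − λI):
  rank(A − (-4)·I) = 1, so dim ker(A − (-4)·I) = n − 1 = 2

Summary:
  λ = -4: algebraic multiplicity = 3, geometric multiplicity = 2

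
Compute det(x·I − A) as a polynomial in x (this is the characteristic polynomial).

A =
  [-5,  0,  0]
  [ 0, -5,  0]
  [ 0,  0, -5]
x^3 + 15*x^2 + 75*x + 125

Expanding det(x·I − A) (e.g. by cofactor expansion or by noting that A is similar to its Jordan form J, which has the same characteristic polynomial as A) gives
  χ_A(x) = x^3 + 15*x^2 + 75*x + 125
which factors as (x + 5)^3. The eigenvalues (with algebraic multiplicities) are λ = -5 with multiplicity 3.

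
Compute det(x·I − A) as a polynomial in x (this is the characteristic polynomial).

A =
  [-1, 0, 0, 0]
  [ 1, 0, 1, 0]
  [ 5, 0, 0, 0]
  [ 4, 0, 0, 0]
x^4 + x^3

Expanding det(x·I − A) (e.g. by cofactor expansion or by noting that A is similar to its Jordan form J, which has the same characteristic polynomial as A) gives
  χ_A(x) = x^4 + x^3
which factors as x^3*(x + 1). The eigenvalues (with algebraic multiplicities) are λ = -1 with multiplicity 1, λ = 0 with multiplicity 3.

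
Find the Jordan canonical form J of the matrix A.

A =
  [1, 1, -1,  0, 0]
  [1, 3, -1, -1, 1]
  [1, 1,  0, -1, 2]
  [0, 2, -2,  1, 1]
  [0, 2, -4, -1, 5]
J_3(2) ⊕ J_2(2)

The characteristic polynomial is
  det(x·I − A) = x^5 - 10*x^4 + 40*x^3 - 80*x^2 + 80*x - 32 = (x - 2)^5

Eigenvalues and multiplicities (the geometric multiplicity of λ is n − rank(A − λI), which equals the number of Jordan blocks for λ):
  λ = 2: algebraic multiplicity = 5, geometric multiplicity = 2

Determining the block sizes for each eigenvalue:
  λ = 2: with am = 5 and gm = 2, the partition is not yet determined (e.g. several partitions of 5 into 2 parts exist). Let N = A − (2)·I. Computing rank(N^1) = 3, rank(N^2) = 1, rank(N^3) = 0; the number of blocks of size ≥ j is rank(N^{j−1}) − rank(N^j), giving [2, 2, 1]. So we have 1 block(s) of size 3, 1 block(s) of size 2 → block sizes [3, 2]

Assembling the blocks gives a Jordan form
J =
  [2, 1, 0, 0, 0]
  [0, 2, 1, 0, 0]
  [0, 0, 2, 0, 0]
  [0, 0, 0, 2, 1]
  [0, 0, 0, 0, 2]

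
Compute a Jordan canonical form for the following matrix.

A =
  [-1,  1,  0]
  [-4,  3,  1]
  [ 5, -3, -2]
J_3(0)

The characteristic polynomial is
  det(x·I − A) = x^3

Eigenvalues and multiplicities (the geometric multiplicity of λ is n − rank(A − λI), which equals the number of Jordan blocks for λ):
  λ = 0: algebraic multiplicity = 3, geometric multiplicity = 1

Determining the block sizes for each eigenvalue:
  λ = 0: one block (gm = 1), so the single block has size am = 3 → block sizes [3]

Assembling the blocks gives a Jordan form
J =
  [0, 1, 0]
  [0, 0, 1]
  [0, 0, 0]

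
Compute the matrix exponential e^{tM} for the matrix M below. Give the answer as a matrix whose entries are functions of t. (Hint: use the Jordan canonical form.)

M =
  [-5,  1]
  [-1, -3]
e^{tM} =
  [-t*exp(-4*t) + exp(-4*t), t*exp(-4*t)]
  [-t*exp(-4*t), t*exp(-4*t) + exp(-4*t)]

Strategy: write M = P · J · P⁻¹ where J is a Jordan canonical form, so e^{tM} = P · e^{tJ} · P⁻¹, and e^{tJ} can be computed block-by-block.

M has Jordan form
J =
  [-4,  1]
  [ 0, -4]
(up to reordering of blocks).

Per-block formulas:
  For a 2×2 Jordan block J_2(-4): exp(t · J_2(-4)) = e^(-4t)·(I + t·N), where N is the 2×2 nilpotent shift.

After assembling e^{tJ} and conjugating by P, we get:

e^{tM} =
  [-t*exp(-4*t) + exp(-4*t), t*exp(-4*t)]
  [-t*exp(-4*t), t*exp(-4*t) + exp(-4*t)]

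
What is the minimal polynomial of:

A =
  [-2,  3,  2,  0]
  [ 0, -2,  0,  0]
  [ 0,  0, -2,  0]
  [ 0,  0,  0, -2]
x^2 + 4*x + 4

The characteristic polynomial is χ_A(x) = (x + 2)^4, so the eigenvalues are known. The minimal polynomial is
  m_A(x) = Π_λ (x − λ)^{k_λ}
where k_λ is the size of the *largest* Jordan block for λ (equivalently, the smallest k with (A − λI)^k v = 0 for every generalised eigenvector v of λ).

  λ = -2: largest Jordan block has size 2, contributing (x + 2)^2

So m_A(x) = (x + 2)^2 = x^2 + 4*x + 4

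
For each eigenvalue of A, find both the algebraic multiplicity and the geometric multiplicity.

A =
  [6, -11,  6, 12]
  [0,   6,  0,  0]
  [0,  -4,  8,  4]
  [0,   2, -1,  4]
λ = 6: alg = 4, geom = 2

Step 1 — factor the characteristic polynomial to read off the algebraic multiplicities:
  χ_A(x) = (x - 6)^4

Step 2 — compute geometric multiplicities via the rank-nullity identity g(λ) = n − rank(A − λI):
  rank(A − (6)·I) = 2, so dim ker(A − (6)·I) = n − 2 = 2

Summary:
  λ = 6: algebraic multiplicity = 4, geometric multiplicity = 2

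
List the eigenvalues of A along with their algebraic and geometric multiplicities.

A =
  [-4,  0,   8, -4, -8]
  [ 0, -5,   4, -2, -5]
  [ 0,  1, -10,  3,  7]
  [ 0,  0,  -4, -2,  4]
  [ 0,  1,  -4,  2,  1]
λ = -4: alg = 5, geom = 3

Step 1 — factor the characteristic polynomial to read off the algebraic multiplicities:
  χ_A(x) = (x + 4)^5

Step 2 — compute geometric multiplicities via the rank-nullity identity g(λ) = n − rank(A − λI):
  rank(A − (-4)·I) = 2, so dim ker(A − (-4)·I) = n − 2 = 3

Summary:
  λ = -4: algebraic multiplicity = 5, geometric multiplicity = 3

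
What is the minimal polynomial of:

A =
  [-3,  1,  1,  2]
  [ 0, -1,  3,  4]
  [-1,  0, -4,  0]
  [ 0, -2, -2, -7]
x^4 + 15*x^3 + 84*x^2 + 208*x + 192

The characteristic polynomial is χ_A(x) = (x + 3)*(x + 4)^3, so the eigenvalues are known. The minimal polynomial is
  m_A(x) = Π_λ (x − λ)^{k_λ}
where k_λ is the size of the *largest* Jordan block for λ (equivalently, the smallest k with (A − λI)^k v = 0 for every generalised eigenvector v of λ).

  λ = -4: largest Jordan block has size 3, contributing (x + 4)^3
  λ = -3: largest Jordan block has size 1, contributing (x + 3)

So m_A(x) = (x + 3)*(x + 4)^3 = x^4 + 15*x^3 + 84*x^2 + 208*x + 192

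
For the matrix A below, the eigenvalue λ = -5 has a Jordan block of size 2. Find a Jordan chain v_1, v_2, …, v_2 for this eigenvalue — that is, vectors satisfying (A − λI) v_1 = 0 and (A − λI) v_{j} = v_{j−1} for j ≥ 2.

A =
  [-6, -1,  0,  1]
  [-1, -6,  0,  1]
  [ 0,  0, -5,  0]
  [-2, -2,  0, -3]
A Jordan chain for λ = -5 of length 2:
v_1 = (-1, -1, 0, -2)ᵀ
v_2 = (1, 0, 0, 0)ᵀ

Let N = A − (-5)·I. We want v_2 with N^2 v_2 = 0 but N^1 v_2 ≠ 0; then v_{j-1} := N · v_j for j = 2, …, 2.

Pick v_2 = (1, 0, 0, 0)ᵀ.
Then v_1 = N · v_2 = (-1, -1, 0, -2)ᵀ.

Sanity check: (A − (-5)·I) v_1 = (0, 0, 0, 0)ᵀ = 0. ✓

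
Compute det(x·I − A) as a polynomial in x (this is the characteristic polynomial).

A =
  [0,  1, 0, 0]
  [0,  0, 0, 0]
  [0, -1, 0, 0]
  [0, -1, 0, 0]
x^4

Expanding det(x·I − A) (e.g. by cofactor expansion or by noting that A is similar to its Jordan form J, which has the same characteristic polynomial as A) gives
  χ_A(x) = x^4
which factors as x^4. The eigenvalues (with algebraic multiplicities) are λ = 0 with multiplicity 4.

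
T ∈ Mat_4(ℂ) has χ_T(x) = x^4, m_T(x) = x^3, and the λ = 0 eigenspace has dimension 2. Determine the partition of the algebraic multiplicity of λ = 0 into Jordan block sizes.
Block sizes for λ = 0: [3, 1]

Step 1 — from the characteristic polynomial, algebraic multiplicity of λ = 0 is 4. From dim ker(T − (0)·I) = 2, there are exactly 2 Jordan blocks for λ = 0.
Step 2 — from the minimal polynomial, the factor (x − 0)^3 tells us the largest block for λ = 0 has size 3.
Step 3 — with total size 4, 2 blocks, and largest block 3, the block sizes (in nonincreasing order) are [3, 1].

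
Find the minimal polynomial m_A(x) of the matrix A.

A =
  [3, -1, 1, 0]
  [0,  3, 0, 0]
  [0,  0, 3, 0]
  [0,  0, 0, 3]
x^2 - 6*x + 9

The characteristic polynomial is χ_A(x) = (x - 3)^4, so the eigenvalues are known. The minimal polynomial is
  m_A(x) = Π_λ (x − λ)^{k_λ}
where k_λ is the size of the *largest* Jordan block for λ (equivalently, the smallest k with (A − λI)^k v = 0 for every generalised eigenvector v of λ).

  λ = 3: largest Jordan block has size 2, contributing (x − 3)^2

So m_A(x) = (x - 3)^2 = x^2 - 6*x + 9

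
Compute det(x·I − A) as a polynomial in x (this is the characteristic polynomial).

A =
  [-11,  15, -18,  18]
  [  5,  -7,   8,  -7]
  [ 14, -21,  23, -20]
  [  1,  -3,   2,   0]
x^4 - 5*x^3 + 9*x^2 - 7*x + 2

Expanding det(x·I − A) (e.g. by cofactor expansion or by noting that A is similar to its Jordan form J, which has the same characteristic polynomial as A) gives
  χ_A(x) = x^4 - 5*x^3 + 9*x^2 - 7*x + 2
which factors as (x - 2)*(x - 1)^3. The eigenvalues (with algebraic multiplicities) are λ = 1 with multiplicity 3, λ = 2 with multiplicity 1.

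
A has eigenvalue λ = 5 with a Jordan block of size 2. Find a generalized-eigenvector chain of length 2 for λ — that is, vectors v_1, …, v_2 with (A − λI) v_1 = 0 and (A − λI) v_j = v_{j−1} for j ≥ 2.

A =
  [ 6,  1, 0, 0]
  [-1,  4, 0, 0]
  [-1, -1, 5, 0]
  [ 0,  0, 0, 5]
A Jordan chain for λ = 5 of length 2:
v_1 = (1, -1, -1, 0)ᵀ
v_2 = (1, 0, 0, 0)ᵀ

Let N = A − (5)·I. We want v_2 with N^2 v_2 = 0 but N^1 v_2 ≠ 0; then v_{j-1} := N · v_j for j = 2, …, 2.

Pick v_2 = (1, 0, 0, 0)ᵀ.
Then v_1 = N · v_2 = (1, -1, -1, 0)ᵀ.

Sanity check: (A − (5)·I) v_1 = (0, 0, 0, 0)ᵀ = 0. ✓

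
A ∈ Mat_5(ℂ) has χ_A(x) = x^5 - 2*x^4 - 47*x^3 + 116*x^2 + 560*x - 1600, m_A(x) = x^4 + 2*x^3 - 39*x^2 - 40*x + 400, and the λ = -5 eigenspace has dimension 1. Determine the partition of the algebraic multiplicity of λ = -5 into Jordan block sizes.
Block sizes for λ = -5: [2]

Step 1 — from the characteristic polynomial, algebraic multiplicity of λ = -5 is 2. From dim ker(A − (-5)·I) = 1, there are exactly 1 Jordan blocks for λ = -5.
Step 2 — from the minimal polynomial, the factor (x + 5)^2 tells us the largest block for λ = -5 has size 2.
Step 3 — with total size 2, 1 blocks, and largest block 2, the block sizes (in nonincreasing order) are [2].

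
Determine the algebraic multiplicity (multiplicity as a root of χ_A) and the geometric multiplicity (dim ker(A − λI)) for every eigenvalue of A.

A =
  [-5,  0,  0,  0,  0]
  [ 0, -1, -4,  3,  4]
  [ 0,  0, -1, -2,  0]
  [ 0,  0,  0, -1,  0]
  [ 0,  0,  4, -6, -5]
λ = -5: alg = 2, geom = 2; λ = -1: alg = 3, geom = 2

Step 1 — factor the characteristic polynomial to read off the algebraic multiplicities:
  χ_A(x) = (x + 1)^3*(x + 5)^2

Step 2 — compute geometric multiplicities via the rank-nullity identity g(λ) = n − rank(A − λI):
  rank(A − (-5)·I) = 3, so dim ker(A − (-5)·I) = n − 3 = 2
  rank(A − (-1)·I) = 3, so dim ker(A − (-1)·I) = n − 3 = 2

Summary:
  λ = -5: algebraic multiplicity = 2, geometric multiplicity = 2
  λ = -1: algebraic multiplicity = 3, geometric multiplicity = 2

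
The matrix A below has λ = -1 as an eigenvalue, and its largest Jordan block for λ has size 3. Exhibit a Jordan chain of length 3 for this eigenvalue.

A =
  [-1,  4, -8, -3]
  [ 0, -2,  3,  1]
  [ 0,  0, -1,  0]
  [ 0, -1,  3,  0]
A Jordan chain for λ = -1 of length 3:
v_1 = (-1, 0, 0, 0)ᵀ
v_2 = (4, -1, 0, -1)ᵀ
v_3 = (0, 1, 0, 0)ᵀ

Let N = A − (-1)·I. We want v_3 with N^3 v_3 = 0 but N^2 v_3 ≠ 0; then v_{j-1} := N · v_j for j = 3, …, 2.

Pick v_3 = (0, 1, 0, 0)ᵀ.
Then v_2 = N · v_3 = (4, -1, 0, -1)ᵀ.
Then v_1 = N · v_2 = (-1, 0, 0, 0)ᵀ.

Sanity check: (A − (-1)·I) v_1 = (0, 0, 0, 0)ᵀ = 0. ✓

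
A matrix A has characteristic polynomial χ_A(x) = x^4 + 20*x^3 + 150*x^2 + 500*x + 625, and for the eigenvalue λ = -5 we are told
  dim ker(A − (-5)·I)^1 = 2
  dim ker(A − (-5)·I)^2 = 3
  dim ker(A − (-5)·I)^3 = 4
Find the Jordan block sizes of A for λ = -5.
Block sizes for λ = -5: [3, 1]

From the dimensions of kernels of powers, the number of Jordan blocks of size at least j is d_j − d_{j−1} where d_j = dim ker(N^j) (with d_0 = 0). Computing the differences gives [2, 1, 1].
The number of blocks of size exactly k is (#blocks of size ≥ k) − (#blocks of size ≥ k + 1), so the partition is: 1 block(s) of size 1, 1 block(s) of size 3.
In nonincreasing order the block sizes are [3, 1].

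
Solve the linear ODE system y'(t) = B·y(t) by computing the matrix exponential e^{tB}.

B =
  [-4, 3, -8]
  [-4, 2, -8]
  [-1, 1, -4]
e^{tB} =
  [-2*t*exp(-2*t) + exp(-2*t), -t^2*exp(-2*t) + 3*t*exp(-2*t), 4*t^2*exp(-2*t) - 8*t*exp(-2*t)]
  [-4*t*exp(-2*t), -2*t^2*exp(-2*t) + 4*t*exp(-2*t) + exp(-2*t), 8*t^2*exp(-2*t) - 8*t*exp(-2*t)]
  [-t*exp(-2*t), -t^2*exp(-2*t)/2 + t*exp(-2*t), 2*t^2*exp(-2*t) - 2*t*exp(-2*t) + exp(-2*t)]

Strategy: write B = P · J · P⁻¹ where J is a Jordan canonical form, so e^{tB} = P · e^{tJ} · P⁻¹, and e^{tJ} can be computed block-by-block.

B has Jordan form
J =
  [-2,  1,  0]
  [ 0, -2,  1]
  [ 0,  0, -2]
(up to reordering of blocks).

Per-block formulas:
  For a 3×3 Jordan block J_3(-2): exp(t · J_3(-2)) = e^(-2t)·(I + t·N + (t^2/2)·N^2), where N is the 3×3 nilpotent shift.

After assembling e^{tJ} and conjugating by P, we get:

e^{tB} =
  [-2*t*exp(-2*t) + exp(-2*t), -t^2*exp(-2*t) + 3*t*exp(-2*t), 4*t^2*exp(-2*t) - 8*t*exp(-2*t)]
  [-4*t*exp(-2*t), -2*t^2*exp(-2*t) + 4*t*exp(-2*t) + exp(-2*t), 8*t^2*exp(-2*t) - 8*t*exp(-2*t)]
  [-t*exp(-2*t), -t^2*exp(-2*t)/2 + t*exp(-2*t), 2*t^2*exp(-2*t) - 2*t*exp(-2*t) + exp(-2*t)]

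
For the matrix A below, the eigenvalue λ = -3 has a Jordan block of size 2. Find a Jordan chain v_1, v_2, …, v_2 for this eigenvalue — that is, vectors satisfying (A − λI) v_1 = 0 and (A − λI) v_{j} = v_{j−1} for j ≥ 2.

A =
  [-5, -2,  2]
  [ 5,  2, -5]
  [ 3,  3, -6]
A Jordan chain for λ = -3 of length 2:
v_1 = (-2, 5, 3)ᵀ
v_2 = (1, 0, 0)ᵀ

Let N = A − (-3)·I. We want v_2 with N^2 v_2 = 0 but N^1 v_2 ≠ 0; then v_{j-1} := N · v_j for j = 2, …, 2.

Pick v_2 = (1, 0, 0)ᵀ.
Then v_1 = N · v_2 = (-2, 5, 3)ᵀ.

Sanity check: (A − (-3)·I) v_1 = (0, 0, 0)ᵀ = 0. ✓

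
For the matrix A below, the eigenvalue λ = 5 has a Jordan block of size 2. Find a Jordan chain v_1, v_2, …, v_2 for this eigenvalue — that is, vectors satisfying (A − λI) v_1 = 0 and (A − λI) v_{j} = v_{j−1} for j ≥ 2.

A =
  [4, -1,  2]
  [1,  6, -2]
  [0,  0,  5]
A Jordan chain for λ = 5 of length 2:
v_1 = (-1, 1, 0)ᵀ
v_2 = (1, 0, 0)ᵀ

Let N = A − (5)·I. We want v_2 with N^2 v_2 = 0 but N^1 v_2 ≠ 0; then v_{j-1} := N · v_j for j = 2, …, 2.

Pick v_2 = (1, 0, 0)ᵀ.
Then v_1 = N · v_2 = (-1, 1, 0)ᵀ.

Sanity check: (A − (5)·I) v_1 = (0, 0, 0)ᵀ = 0. ✓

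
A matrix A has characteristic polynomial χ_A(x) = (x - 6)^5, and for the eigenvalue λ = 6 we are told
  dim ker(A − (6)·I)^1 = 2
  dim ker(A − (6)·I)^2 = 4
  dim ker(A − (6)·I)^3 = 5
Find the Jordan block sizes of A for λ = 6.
Block sizes for λ = 6: [3, 2]

From the dimensions of kernels of powers, the number of Jordan blocks of size at least j is d_j − d_{j−1} where d_j = dim ker(N^j) (with d_0 = 0). Computing the differences gives [2, 2, 1].
The number of blocks of size exactly k is (#blocks of size ≥ k) − (#blocks of size ≥ k + 1), so the partition is: 1 block(s) of size 2, 1 block(s) of size 3.
In nonincreasing order the block sizes are [3, 2].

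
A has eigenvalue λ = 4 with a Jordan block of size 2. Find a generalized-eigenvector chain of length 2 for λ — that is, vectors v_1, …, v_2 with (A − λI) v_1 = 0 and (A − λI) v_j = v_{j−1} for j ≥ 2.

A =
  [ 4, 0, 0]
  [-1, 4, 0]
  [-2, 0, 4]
A Jordan chain for λ = 4 of length 2:
v_1 = (0, -1, -2)ᵀ
v_2 = (1, 0, 0)ᵀ

Let N = A − (4)·I. We want v_2 with N^2 v_2 = 0 but N^1 v_2 ≠ 0; then v_{j-1} := N · v_j for j = 2, …, 2.

Pick v_2 = (1, 0, 0)ᵀ.
Then v_1 = N · v_2 = (0, -1, -2)ᵀ.

Sanity check: (A − (4)·I) v_1 = (0, 0, 0)ᵀ = 0. ✓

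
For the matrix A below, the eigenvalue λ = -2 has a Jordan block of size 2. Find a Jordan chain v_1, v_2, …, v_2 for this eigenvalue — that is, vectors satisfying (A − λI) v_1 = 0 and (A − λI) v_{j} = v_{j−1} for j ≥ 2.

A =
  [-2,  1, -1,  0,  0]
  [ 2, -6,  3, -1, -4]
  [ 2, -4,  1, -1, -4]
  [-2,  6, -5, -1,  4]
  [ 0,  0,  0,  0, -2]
A Jordan chain for λ = -2 of length 2:
v_1 = (0, 2, 2, -2, 0)ᵀ
v_2 = (1, 0, 0, 0, 0)ᵀ

Let N = A − (-2)·I. We want v_2 with N^2 v_2 = 0 but N^1 v_2 ≠ 0; then v_{j-1} := N · v_j for j = 2, …, 2.

Pick v_2 = (1, 0, 0, 0, 0)ᵀ.
Then v_1 = N · v_2 = (0, 2, 2, -2, 0)ᵀ.

Sanity check: (A − (-2)·I) v_1 = (0, 0, 0, 0, 0)ᵀ = 0. ✓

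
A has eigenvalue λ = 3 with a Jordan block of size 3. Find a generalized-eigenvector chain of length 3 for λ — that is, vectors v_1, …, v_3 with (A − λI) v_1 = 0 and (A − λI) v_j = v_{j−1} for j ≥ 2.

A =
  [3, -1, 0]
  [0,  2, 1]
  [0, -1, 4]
A Jordan chain for λ = 3 of length 3:
v_1 = (1, 0, 0)ᵀ
v_2 = (-1, -1, -1)ᵀ
v_3 = (0, 1, 0)ᵀ

Let N = A − (3)·I. We want v_3 with N^3 v_3 = 0 but N^2 v_3 ≠ 0; then v_{j-1} := N · v_j for j = 3, …, 2.

Pick v_3 = (0, 1, 0)ᵀ.
Then v_2 = N · v_3 = (-1, -1, -1)ᵀ.
Then v_1 = N · v_2 = (1, 0, 0)ᵀ.

Sanity check: (A − (3)·I) v_1 = (0, 0, 0)ᵀ = 0. ✓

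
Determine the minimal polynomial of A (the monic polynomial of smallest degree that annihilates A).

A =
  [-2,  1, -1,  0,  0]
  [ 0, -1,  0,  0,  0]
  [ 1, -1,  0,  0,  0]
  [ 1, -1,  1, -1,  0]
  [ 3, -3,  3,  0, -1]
x^2 + 2*x + 1

The characteristic polynomial is χ_A(x) = (x + 1)^5, so the eigenvalues are known. The minimal polynomial is
  m_A(x) = Π_λ (x − λ)^{k_λ}
where k_λ is the size of the *largest* Jordan block for λ (equivalently, the smallest k with (A − λI)^k v = 0 for every generalised eigenvector v of λ).

  λ = -1: largest Jordan block has size 2, contributing (x + 1)^2

So m_A(x) = (x + 1)^2 = x^2 + 2*x + 1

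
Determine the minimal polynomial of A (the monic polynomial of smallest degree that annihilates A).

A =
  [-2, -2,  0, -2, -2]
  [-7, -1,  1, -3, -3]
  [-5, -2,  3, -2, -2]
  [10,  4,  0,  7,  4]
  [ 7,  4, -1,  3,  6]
x^2 - 5*x + 6

The characteristic polynomial is χ_A(x) = (x - 3)^3*(x - 2)^2, so the eigenvalues are known. The minimal polynomial is
  m_A(x) = Π_λ (x − λ)^{k_λ}
where k_λ is the size of the *largest* Jordan block for λ (equivalently, the smallest k with (A − λI)^k v = 0 for every generalised eigenvector v of λ).

  λ = 2: largest Jordan block has size 1, contributing (x − 2)
  λ = 3: largest Jordan block has size 1, contributing (x − 3)

So m_A(x) = (x - 3)*(x - 2) = x^2 - 5*x + 6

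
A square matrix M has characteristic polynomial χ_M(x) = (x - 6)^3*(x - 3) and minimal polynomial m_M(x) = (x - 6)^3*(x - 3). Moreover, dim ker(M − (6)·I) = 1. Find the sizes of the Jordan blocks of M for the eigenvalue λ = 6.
Block sizes for λ = 6: [3]

Step 1 — from the characteristic polynomial, algebraic multiplicity of λ = 6 is 3. From dim ker(M − (6)·I) = 1, there are exactly 1 Jordan blocks for λ = 6.
Step 2 — from the minimal polynomial, the factor (x − 6)^3 tells us the largest block for λ = 6 has size 3.
Step 3 — with total size 3, 1 blocks, and largest block 3, the block sizes (in nonincreasing order) are [3].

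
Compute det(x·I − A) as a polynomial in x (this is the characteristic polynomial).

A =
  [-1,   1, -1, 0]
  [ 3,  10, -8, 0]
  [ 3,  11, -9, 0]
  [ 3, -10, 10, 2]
x^4 - 2*x^3 - 3*x^2 + 4*x + 4

Expanding det(x·I − A) (e.g. by cofactor expansion or by noting that A is similar to its Jordan form J, which has the same characteristic polynomial as A) gives
  χ_A(x) = x^4 - 2*x^3 - 3*x^2 + 4*x + 4
which factors as (x - 2)^2*(x + 1)^2. The eigenvalues (with algebraic multiplicities) are λ = -1 with multiplicity 2, λ = 2 with multiplicity 2.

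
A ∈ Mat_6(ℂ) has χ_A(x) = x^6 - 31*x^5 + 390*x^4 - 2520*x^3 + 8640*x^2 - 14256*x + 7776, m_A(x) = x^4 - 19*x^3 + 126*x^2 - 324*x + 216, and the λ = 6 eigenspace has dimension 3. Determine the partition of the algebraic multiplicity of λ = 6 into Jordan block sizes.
Block sizes for λ = 6: [3, 1, 1]

Step 1 — from the characteristic polynomial, algebraic multiplicity of λ = 6 is 5. From dim ker(A − (6)·I) = 3, there are exactly 3 Jordan blocks for λ = 6.
Step 2 — from the minimal polynomial, the factor (x − 6)^3 tells us the largest block for λ = 6 has size 3.
Step 3 — with total size 5, 3 blocks, and largest block 3, the block sizes (in nonincreasing order) are [3, 1, 1].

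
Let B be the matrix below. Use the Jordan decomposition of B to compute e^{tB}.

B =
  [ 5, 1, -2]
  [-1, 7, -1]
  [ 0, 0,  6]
e^{tB} =
  [-t*exp(6*t) + exp(6*t), t*exp(6*t), t^2*exp(6*t)/2 - 2*t*exp(6*t)]
  [-t*exp(6*t), t*exp(6*t) + exp(6*t), t^2*exp(6*t)/2 - t*exp(6*t)]
  [0, 0, exp(6*t)]

Strategy: write B = P · J · P⁻¹ where J is a Jordan canonical form, so e^{tB} = P · e^{tJ} · P⁻¹, and e^{tJ} can be computed block-by-block.

B has Jordan form
J =
  [6, 1, 0]
  [0, 6, 1]
  [0, 0, 6]
(up to reordering of blocks).

Per-block formulas:
  For a 3×3 Jordan block J_3(6): exp(t · J_3(6)) = e^(6t)·(I + t·N + (t^2/2)·N^2), where N is the 3×3 nilpotent shift.

After assembling e^{tJ} and conjugating by P, we get:

e^{tB} =
  [-t*exp(6*t) + exp(6*t), t*exp(6*t), t^2*exp(6*t)/2 - 2*t*exp(6*t)]
  [-t*exp(6*t), t*exp(6*t) + exp(6*t), t^2*exp(6*t)/2 - t*exp(6*t)]
  [0, 0, exp(6*t)]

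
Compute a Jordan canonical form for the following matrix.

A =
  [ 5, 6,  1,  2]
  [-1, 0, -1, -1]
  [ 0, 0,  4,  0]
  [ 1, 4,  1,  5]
J_2(3) ⊕ J_1(4) ⊕ J_1(4)

The characteristic polynomial is
  det(x·I − A) = x^4 - 14*x^3 + 73*x^2 - 168*x + 144 = (x - 4)^2*(x - 3)^2

Eigenvalues and multiplicities (the geometric multiplicity of λ is n − rank(A − λI), which equals the number of Jordan blocks for λ):
  λ = 3: algebraic multiplicity = 2, geometric multiplicity = 1
  λ = 4: algebraic multiplicity = 2, geometric multiplicity = 2

Determining the block sizes for each eigenvalue:
  λ = 3: one block (gm = 1), so the single block has size am = 2 → block sizes [2]
  λ = 4: gm = am = 2, so every block has size 1 → block sizes [1, 1]

Assembling the blocks gives a Jordan form
J =
  [3, 1, 0, 0]
  [0, 3, 0, 0]
  [0, 0, 4, 0]
  [0, 0, 0, 4]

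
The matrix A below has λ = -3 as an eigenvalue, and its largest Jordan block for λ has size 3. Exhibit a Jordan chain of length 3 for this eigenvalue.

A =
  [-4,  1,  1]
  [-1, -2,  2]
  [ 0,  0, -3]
A Jordan chain for λ = -3 of length 3:
v_1 = (1, 1, 0)ᵀ
v_2 = (1, 2, 0)ᵀ
v_3 = (0, 0, 1)ᵀ

Let N = A − (-3)·I. We want v_3 with N^3 v_3 = 0 but N^2 v_3 ≠ 0; then v_{j-1} := N · v_j for j = 3, …, 2.

Pick v_3 = (0, 0, 1)ᵀ.
Then v_2 = N · v_3 = (1, 2, 0)ᵀ.
Then v_1 = N · v_2 = (1, 1, 0)ᵀ.

Sanity check: (A − (-3)·I) v_1 = (0, 0, 0)ᵀ = 0. ✓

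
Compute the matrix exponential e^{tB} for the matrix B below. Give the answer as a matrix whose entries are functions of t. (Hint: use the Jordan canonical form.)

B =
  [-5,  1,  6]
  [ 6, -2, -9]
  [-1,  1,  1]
e^{tB} =
  [9*t^2*exp(-2*t)/2 - 3*t*exp(-2*t) + exp(-2*t), 3*t^2*exp(-2*t)/2 + t*exp(-2*t), -9*t^2*exp(-2*t)/2 + 6*t*exp(-2*t)]
  [-9*t^2*exp(-2*t)/2 + 6*t*exp(-2*t), -3*t^2*exp(-2*t)/2 + exp(-2*t), 9*t^2*exp(-2*t)/2 - 9*t*exp(-2*t)]
  [3*t^2*exp(-2*t) - t*exp(-2*t), t^2*exp(-2*t) + t*exp(-2*t), -3*t^2*exp(-2*t) + 3*t*exp(-2*t) + exp(-2*t)]

Strategy: write B = P · J · P⁻¹ where J is a Jordan canonical form, so e^{tB} = P · e^{tJ} · P⁻¹, and e^{tJ} can be computed block-by-block.

B has Jordan form
J =
  [-2,  1,  0]
  [ 0, -2,  1]
  [ 0,  0, -2]
(up to reordering of blocks).

Per-block formulas:
  For a 3×3 Jordan block J_3(-2): exp(t · J_3(-2)) = e^(-2t)·(I + t·N + (t^2/2)·N^2), where N is the 3×3 nilpotent shift.

After assembling e^{tJ} and conjugating by P, we get:

e^{tB} =
  [9*t^2*exp(-2*t)/2 - 3*t*exp(-2*t) + exp(-2*t), 3*t^2*exp(-2*t)/2 + t*exp(-2*t), -9*t^2*exp(-2*t)/2 + 6*t*exp(-2*t)]
  [-9*t^2*exp(-2*t)/2 + 6*t*exp(-2*t), -3*t^2*exp(-2*t)/2 + exp(-2*t), 9*t^2*exp(-2*t)/2 - 9*t*exp(-2*t)]
  [3*t^2*exp(-2*t) - t*exp(-2*t), t^2*exp(-2*t) + t*exp(-2*t), -3*t^2*exp(-2*t) + 3*t*exp(-2*t) + exp(-2*t)]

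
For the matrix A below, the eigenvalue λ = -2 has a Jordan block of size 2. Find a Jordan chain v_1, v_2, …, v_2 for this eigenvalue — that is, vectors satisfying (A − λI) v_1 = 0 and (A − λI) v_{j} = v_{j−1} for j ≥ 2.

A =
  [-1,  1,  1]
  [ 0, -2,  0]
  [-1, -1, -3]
A Jordan chain for λ = -2 of length 2:
v_1 = (1, 0, -1)ᵀ
v_2 = (1, 0, 0)ᵀ

Let N = A − (-2)·I. We want v_2 with N^2 v_2 = 0 but N^1 v_2 ≠ 0; then v_{j-1} := N · v_j for j = 2, …, 2.

Pick v_2 = (1, 0, 0)ᵀ.
Then v_1 = N · v_2 = (1, 0, -1)ᵀ.

Sanity check: (A − (-2)·I) v_1 = (0, 0, 0)ᵀ = 0. ✓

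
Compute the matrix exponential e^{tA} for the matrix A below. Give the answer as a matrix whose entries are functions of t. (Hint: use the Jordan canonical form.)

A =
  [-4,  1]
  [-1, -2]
e^{tA} =
  [-t*exp(-3*t) + exp(-3*t), t*exp(-3*t)]
  [-t*exp(-3*t), t*exp(-3*t) + exp(-3*t)]

Strategy: write A = P · J · P⁻¹ where J is a Jordan canonical form, so e^{tA} = P · e^{tJ} · P⁻¹, and e^{tJ} can be computed block-by-block.

A has Jordan form
J =
  [-3,  1]
  [ 0, -3]
(up to reordering of blocks).

Per-block formulas:
  For a 2×2 Jordan block J_2(-3): exp(t · J_2(-3)) = e^(-3t)·(I + t·N), where N is the 2×2 nilpotent shift.

After assembling e^{tJ} and conjugating by P, we get:

e^{tA} =
  [-t*exp(-3*t) + exp(-3*t), t*exp(-3*t)]
  [-t*exp(-3*t), t*exp(-3*t) + exp(-3*t)]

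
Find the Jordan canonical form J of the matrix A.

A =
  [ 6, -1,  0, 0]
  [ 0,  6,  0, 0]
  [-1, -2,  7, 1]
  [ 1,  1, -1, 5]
J_2(6) ⊕ J_2(6)

The characteristic polynomial is
  det(x·I − A) = x^4 - 24*x^3 + 216*x^2 - 864*x + 1296 = (x - 6)^4

Eigenvalues and multiplicities (the geometric multiplicity of λ is n − rank(A − λI), which equals the number of Jordan blocks for λ):
  λ = 6: algebraic multiplicity = 4, geometric multiplicity = 2

Determining the block sizes for each eigenvalue:
  λ = 6: with am = 4 and gm = 2, the partition is not yet determined (e.g. several partitions of 4 into 2 parts exist). Let N = A − (6)·I. Computing rank(N^1) = 2, rank(N^2) = 0; the number of blocks of size ≥ j is rank(N^{j−1}) − rank(N^j), giving [2, 2]. So we have 2 block(s) of size 2 → block sizes [2, 2]

Assembling the blocks gives a Jordan form
J =
  [6, 1, 0, 0]
  [0, 6, 0, 0]
  [0, 0, 6, 1]
  [0, 0, 0, 6]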